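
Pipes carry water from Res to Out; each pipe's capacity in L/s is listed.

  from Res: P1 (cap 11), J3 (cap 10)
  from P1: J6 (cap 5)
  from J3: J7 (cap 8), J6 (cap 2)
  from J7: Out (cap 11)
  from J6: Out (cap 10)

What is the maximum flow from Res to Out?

Augment Res→P1→J6→Out: bottleneck 5, flow now 5.
Augment Res→J3→J7→Out: bottleneck 8, flow now 13.
Augment Res→J3→J6→Out: bottleneck 2, flow now 15.
No augmenting path remains; maximum flow = 15.
In the residual graph, reachable from Res: {Res, P1}.
Min-cut edges: Res→J3 (10), P1→J6 (5); capacity 10 + 5 = 15.
This cut is saturated, so no flow can exceed 15.

15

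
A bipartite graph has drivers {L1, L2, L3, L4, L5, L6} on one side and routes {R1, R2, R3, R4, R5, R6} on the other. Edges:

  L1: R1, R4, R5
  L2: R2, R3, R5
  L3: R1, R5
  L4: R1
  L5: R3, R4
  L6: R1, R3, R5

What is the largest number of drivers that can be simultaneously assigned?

5

Unit-capacity flow: source→left, listed edges, right→sink; max matching = max flow.
Augmenting path L1→R1 (+1); matched 1.
Augmenting path L2→R2 (+1); matched 2.
Augmenting path L3→R5 (+1); matched 3.
Augmenting path L5→R3 (+1); matched 4.
Augmenting path L4→R1→L1→R4 (+1); matched 5.
No augmenting path remains; maximum matching = 5.
König certificate: {L2, R1, R3, R4, R5} is a vertex cover of size 5 (every listed pair touches it), so no matching can be larger.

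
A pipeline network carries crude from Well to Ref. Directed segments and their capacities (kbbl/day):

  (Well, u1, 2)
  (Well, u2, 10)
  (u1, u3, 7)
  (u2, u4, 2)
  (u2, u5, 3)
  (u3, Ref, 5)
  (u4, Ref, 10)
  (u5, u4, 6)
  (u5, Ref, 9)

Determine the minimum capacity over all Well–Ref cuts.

7

Augment Well→u1→u3→Ref: bottleneck 2, flow now 2.
Augment Well→u2→u4→Ref: bottleneck 2, flow now 4.
Augment Well→u2→u5→Ref: bottleneck 3, flow now 7.
No augmenting path remains; maximum flow = 7.
By max-flow min-cut, the minimum cut capacity equals the max flow.
In the residual graph, reachable from Well: {Well, u2}.
Min-cut edges: Well→u1 (2), u2→u4 (2), u2→u5 (3); capacity 2 + 2 + 3 = 7.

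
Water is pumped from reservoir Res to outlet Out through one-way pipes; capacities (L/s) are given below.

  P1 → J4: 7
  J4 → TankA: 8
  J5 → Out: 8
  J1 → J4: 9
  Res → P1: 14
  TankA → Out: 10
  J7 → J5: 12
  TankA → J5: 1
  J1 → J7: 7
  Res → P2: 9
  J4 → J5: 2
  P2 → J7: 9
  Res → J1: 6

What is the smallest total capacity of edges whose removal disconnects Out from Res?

Augment Res→J1→J7→J5→Out: bottleneck 6, flow now 6.
Augment Res→P1→J4→J5→Out: bottleneck 2, flow now 8.
Augment Res→P1→J4→TankA→Out: bottleneck 5, flow now 13.
Augment Res→P2→J7→J1→J4→TankA→Out: bottleneck 3, flow now 16. (uses reverse residual edge)
No augmenting path remains; maximum flow = 16.
By max-flow min-cut, the minimum cut capacity equals the max flow.
In the residual graph, reachable from Res: {Res, J1, P1, P2, J7, J4, J5}.
Min-cut edges: J4→TankA (8), J5→Out (8); capacity 8 + 8 = 16.

16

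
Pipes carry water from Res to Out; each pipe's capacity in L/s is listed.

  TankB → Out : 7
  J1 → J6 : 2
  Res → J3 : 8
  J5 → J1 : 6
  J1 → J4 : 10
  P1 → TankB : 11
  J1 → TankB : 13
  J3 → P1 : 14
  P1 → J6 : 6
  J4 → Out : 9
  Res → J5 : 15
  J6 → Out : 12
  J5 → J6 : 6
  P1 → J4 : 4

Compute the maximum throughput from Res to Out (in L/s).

20

Augment Res→J5→J6→Out: bottleneck 6, flow now 6.
Augment Res→J5→J1→J4→Out: bottleneck 6, flow now 12.
Augment Res→J3→P1→J4→Out: bottleneck 3, flow now 15.
Augment Res→J3→P1→TankB→Out: bottleneck 5, flow now 20.
No augmenting path remains; maximum flow = 20.
In the residual graph, reachable from Res: {Res, J5}.
Min-cut edges: Res→J3 (8), J5→J1 (6), J5→J6 (6); capacity 8 + 6 + 6 = 20.
This cut is saturated, so no flow can exceed 20.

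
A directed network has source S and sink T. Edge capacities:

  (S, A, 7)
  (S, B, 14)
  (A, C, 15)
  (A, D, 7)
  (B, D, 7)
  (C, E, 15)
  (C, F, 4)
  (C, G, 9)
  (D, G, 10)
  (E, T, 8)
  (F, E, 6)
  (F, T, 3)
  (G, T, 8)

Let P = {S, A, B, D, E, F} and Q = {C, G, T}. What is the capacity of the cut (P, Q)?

36

Edges leaving {S, A, B, D, E, F}: A→C (15), D→G (10), E→T (8), F→T (3).
Cut capacity = 15 + 10 + 8 + 3 = 36.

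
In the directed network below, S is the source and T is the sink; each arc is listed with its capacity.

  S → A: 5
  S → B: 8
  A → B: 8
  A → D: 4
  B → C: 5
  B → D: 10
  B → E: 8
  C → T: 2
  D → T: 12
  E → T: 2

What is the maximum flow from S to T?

13

Augment S→A→D→T: bottleneck 4, flow now 4.
Augment S→B→C→T: bottleneck 2, flow now 6.
Augment S→B→D→T: bottleneck 6, flow now 12.
Augment S→A→B→D→T: bottleneck 1, flow now 13.
No augmenting path remains; maximum flow = 13.
In the residual graph, reachable from S: {S}.
Min-cut edges: S→A (5), S→B (8); capacity 5 + 8 = 13.
This cut is saturated, so no flow can exceed 13.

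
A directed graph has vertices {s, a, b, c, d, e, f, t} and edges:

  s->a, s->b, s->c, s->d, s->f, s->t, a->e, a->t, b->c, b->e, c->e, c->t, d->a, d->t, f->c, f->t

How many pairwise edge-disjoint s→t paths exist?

Assign every edge capacity 1; by Menger, the answer equals the max flow.
Path s→t (+1); total 1.
Path s→a→t (+1); total 2.
Path s→c→t (+1); total 3.
Path s→d→t (+1); total 4.
Path s→f→t (+1); total 5.
No residual s→t path; max flow = 5.
Certifying cut of size 5: {c→t, s→a, s→d, s→f, s→t}.

5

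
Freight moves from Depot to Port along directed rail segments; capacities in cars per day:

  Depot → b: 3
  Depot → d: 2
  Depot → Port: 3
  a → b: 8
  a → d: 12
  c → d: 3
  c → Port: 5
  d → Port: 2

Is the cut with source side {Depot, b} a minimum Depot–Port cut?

Yes — it is a minimum cut (capacity 5).

Given cut capacity: 2 + 3 = 5.
Augment Depot→Port: bottleneck 3, flow now 3.
Augment Depot→d→Port: bottleneck 2, flow now 5.
No augmenting path remains; maximum flow = 5.
Cut capacity 5 equals the max flow, so it is a minimum cut.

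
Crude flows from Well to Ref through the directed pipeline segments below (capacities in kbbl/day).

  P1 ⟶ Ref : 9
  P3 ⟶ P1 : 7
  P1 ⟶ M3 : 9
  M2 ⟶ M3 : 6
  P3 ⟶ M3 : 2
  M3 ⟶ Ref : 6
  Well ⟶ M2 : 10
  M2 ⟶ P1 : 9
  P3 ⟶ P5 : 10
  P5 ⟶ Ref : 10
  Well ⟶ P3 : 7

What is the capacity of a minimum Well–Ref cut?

17

Augment Well→P3→P5→Ref: bottleneck 7, flow now 7.
Augment Well→M2→M3→Ref: bottleneck 6, flow now 13.
Augment Well→M2→P1→Ref: bottleneck 4, flow now 17.
No augmenting path remains; maximum flow = 17.
By max-flow min-cut, the minimum cut capacity equals the max flow.
In the residual graph, reachable from Well: {Well}.
Min-cut edges: Well→P3 (7), Well→M2 (10); capacity 7 + 10 = 17.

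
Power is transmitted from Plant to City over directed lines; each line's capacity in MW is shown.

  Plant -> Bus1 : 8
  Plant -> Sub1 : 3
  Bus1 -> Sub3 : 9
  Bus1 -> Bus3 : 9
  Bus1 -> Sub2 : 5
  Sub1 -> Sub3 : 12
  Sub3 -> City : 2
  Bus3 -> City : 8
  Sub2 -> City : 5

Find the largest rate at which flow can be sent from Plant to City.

Augment Plant→Bus1→Sub3→City: bottleneck 2, flow now 2.
Augment Plant→Bus1→Bus3→City: bottleneck 6, flow now 8.
Augment Plant→Sub1→Sub3→Bus1→Bus3→City: bottleneck 2, flow now 10. (uses reverse residual edge)
No augmenting path remains; maximum flow = 10.
In the residual graph, reachable from Plant: {Plant, Sub1, Sub3}.
Min-cut edges: Plant→Bus1 (8), Sub3→City (2); capacity 8 + 2 = 10.
This cut is saturated, so no flow can exceed 10.

10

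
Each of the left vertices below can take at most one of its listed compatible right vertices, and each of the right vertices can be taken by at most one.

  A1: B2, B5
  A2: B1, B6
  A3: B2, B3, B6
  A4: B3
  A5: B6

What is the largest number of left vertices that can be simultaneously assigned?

Unit-capacity flow: source→left, listed edges, right→sink; max matching = max flow.
Augmenting path A1→B2 (+1); matched 1.
Augmenting path A2→B1 (+1); matched 2.
Augmenting path A3→B3 (+1); matched 3.
Augmenting path A5→B6 (+1); matched 4.
Augmenting path A4→B3→A3→B2→A1→B5 (+1); matched 5.
No augmenting path remains; maximum matching = 5.
König certificate: {A1, A2, A3, A4, A5} is a vertex cover of size 5 (every listed pair touches it), so no matching can be larger.

5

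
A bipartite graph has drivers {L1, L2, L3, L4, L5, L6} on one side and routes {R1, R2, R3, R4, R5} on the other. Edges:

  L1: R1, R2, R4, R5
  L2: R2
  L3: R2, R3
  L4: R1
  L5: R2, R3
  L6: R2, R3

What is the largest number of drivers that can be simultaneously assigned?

4

Unit-capacity flow: source→left, listed edges, right→sink; max matching = max flow.
Augmenting path L1→R1 (+1); matched 1.
Augmenting path L2→R2 (+1); matched 2.
Augmenting path L3→R3 (+1); matched 3.
Augmenting path L4→R1→L1→R4 (+1); matched 4.
No augmenting path remains; maximum matching = 4.
König certificate: {L1, L4, R2, R3} is a vertex cover of size 4 (every listed pair touches it), so no matching can be larger.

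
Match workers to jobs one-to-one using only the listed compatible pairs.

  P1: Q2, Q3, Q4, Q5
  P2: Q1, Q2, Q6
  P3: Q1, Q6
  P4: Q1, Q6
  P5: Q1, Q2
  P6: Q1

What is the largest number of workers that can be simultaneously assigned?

4

Unit-capacity flow: source→left, listed edges, right→sink; max matching = max flow.
Augmenting path P1→Q2 (+1); matched 1.
Augmenting path P2→Q1 (+1); matched 2.
Augmenting path P3→Q6 (+1); matched 3.
Augmenting path P5→Q2→P1→Q3 (+1); matched 4.
No augmenting path remains; maximum matching = 4.
König certificate: {P1, Q1, Q2, Q6} is a vertex cover of size 4 (every listed pair touches it), so no matching can be larger.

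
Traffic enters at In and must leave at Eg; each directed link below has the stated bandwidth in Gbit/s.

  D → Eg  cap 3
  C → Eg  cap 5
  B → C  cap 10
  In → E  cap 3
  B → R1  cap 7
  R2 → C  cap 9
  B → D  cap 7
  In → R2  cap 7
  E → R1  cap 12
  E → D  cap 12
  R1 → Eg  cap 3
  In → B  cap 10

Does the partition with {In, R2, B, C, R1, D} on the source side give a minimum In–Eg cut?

Given cut capacity: 3 + 5 + 3 + 3 = 14.
Augment In→E→R1→Eg: bottleneck 3, flow now 3.
Augment In→R2→C→Eg: bottleneck 5, flow now 8.
Augment In→B→D→Eg: bottleneck 3, flow now 11.
No augmenting path remains; maximum flow = 11.
In the residual graph, reachable from In: {In, E, R2, B, C, R1, D}.
Min-cut edges: C→Eg (5), R1→Eg (3), D→Eg (3); capacity 5 + 3 + 3 = 11.
Cut capacity 14 exceeds the max flow 11, so it is not minimum.

No — its capacity is 14, but the minimum cut has capacity 11.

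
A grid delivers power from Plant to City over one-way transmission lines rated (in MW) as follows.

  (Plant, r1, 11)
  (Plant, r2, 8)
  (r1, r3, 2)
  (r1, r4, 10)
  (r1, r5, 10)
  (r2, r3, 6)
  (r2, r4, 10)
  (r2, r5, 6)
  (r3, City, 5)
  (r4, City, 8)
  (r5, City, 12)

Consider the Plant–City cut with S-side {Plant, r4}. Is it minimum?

Given cut capacity: 11 + 8 + 8 = 27.
Augment Plant→r1→r3→City: bottleneck 2, flow now 2.
Augment Plant→r1→r4→City: bottleneck 8, flow now 10.
Augment Plant→r1→r5→City: bottleneck 1, flow now 11.
Augment Plant→r2→r3→City: bottleneck 3, flow now 14.
Augment Plant→r2→r5→City: bottleneck 5, flow now 19.
No augmenting path remains; maximum flow = 19.
In the residual graph, reachable from Plant: {Plant}.
Min-cut edges: Plant→r1 (11), Plant→r2 (8); capacity 11 + 8 = 19.
Cut capacity 27 exceeds the max flow 19, so it is not minimum.

No — its capacity is 27, but the minimum cut has capacity 19.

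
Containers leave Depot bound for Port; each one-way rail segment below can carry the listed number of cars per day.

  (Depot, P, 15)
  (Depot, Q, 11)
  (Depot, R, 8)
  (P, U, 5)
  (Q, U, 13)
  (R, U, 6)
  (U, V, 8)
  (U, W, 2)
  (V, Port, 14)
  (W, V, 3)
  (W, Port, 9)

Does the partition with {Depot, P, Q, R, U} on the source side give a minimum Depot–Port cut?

Yes — it is a minimum cut (capacity 10).

Given cut capacity: 8 + 2 = 10.
Augment Depot→P→U→V→Port: bottleneck 5, flow now 5.
Augment Depot→Q→U→V→Port: bottleneck 3, flow now 8.
Augment Depot→Q→U→W→Port: bottleneck 2, flow now 10.
No augmenting path remains; maximum flow = 10.
Cut capacity 10 equals the max flow, so it is a minimum cut.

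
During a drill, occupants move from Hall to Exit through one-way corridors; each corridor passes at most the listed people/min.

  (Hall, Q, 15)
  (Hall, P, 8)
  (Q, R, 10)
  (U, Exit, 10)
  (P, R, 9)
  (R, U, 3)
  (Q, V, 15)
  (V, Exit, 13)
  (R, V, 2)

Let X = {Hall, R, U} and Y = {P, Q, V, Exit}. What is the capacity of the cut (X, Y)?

Edges leaving {Hall, R, U}: Hall→P (8), Hall→Q (15), R→V (2), U→Exit (10).
Cut capacity = 8 + 15 + 2 + 10 = 35.

35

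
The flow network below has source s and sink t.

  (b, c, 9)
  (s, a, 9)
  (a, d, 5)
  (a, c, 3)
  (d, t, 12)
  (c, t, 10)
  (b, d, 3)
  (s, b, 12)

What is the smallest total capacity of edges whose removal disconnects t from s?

18

Augment s→a→c→t: bottleneck 3, flow now 3.
Augment s→a→d→t: bottleneck 5, flow now 8.
Augment s→b→c→t: bottleneck 7, flow now 15.
Augment s→b→d→t: bottleneck 3, flow now 18.
No augmenting path remains; maximum flow = 18.
By max-flow min-cut, the minimum cut capacity equals the max flow.
In the residual graph, reachable from s: {s, a, b, c}.
Min-cut edges: a→d (5), b→d (3), c→t (10); capacity 5 + 3 + 10 = 18.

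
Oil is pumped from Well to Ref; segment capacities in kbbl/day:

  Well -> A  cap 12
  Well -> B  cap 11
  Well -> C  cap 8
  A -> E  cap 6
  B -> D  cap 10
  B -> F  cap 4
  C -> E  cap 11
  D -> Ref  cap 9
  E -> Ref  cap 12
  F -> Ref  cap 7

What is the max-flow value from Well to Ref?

23

Augment Well→A→E→Ref: bottleneck 6, flow now 6.
Augment Well→B→D→Ref: bottleneck 9, flow now 15.
Augment Well→B→F→Ref: bottleneck 2, flow now 17.
Augment Well→C→E→Ref: bottleneck 6, flow now 23.
No augmenting path remains; maximum flow = 23.
In the residual graph, reachable from Well: {Well, A, C, E}.
Min-cut edges: Well→B (11), E→Ref (12); capacity 11 + 12 = 23.
This cut is saturated, so no flow can exceed 23.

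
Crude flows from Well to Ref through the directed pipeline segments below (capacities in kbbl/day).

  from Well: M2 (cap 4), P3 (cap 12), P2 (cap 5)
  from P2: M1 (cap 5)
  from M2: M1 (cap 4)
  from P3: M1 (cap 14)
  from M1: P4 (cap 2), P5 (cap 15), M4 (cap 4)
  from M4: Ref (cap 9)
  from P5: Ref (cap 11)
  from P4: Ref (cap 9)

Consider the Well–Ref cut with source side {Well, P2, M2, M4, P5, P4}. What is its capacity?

Edges leaving {Well, P2, M2, M4, P5, P4}: Well→P3 (12), P2→M1 (5), M2→M1 (4), M4→Ref (9), P5→Ref (11), P4→Ref (9).
Cut capacity = 12 + 5 + 4 + 9 + 11 + 9 = 50.

50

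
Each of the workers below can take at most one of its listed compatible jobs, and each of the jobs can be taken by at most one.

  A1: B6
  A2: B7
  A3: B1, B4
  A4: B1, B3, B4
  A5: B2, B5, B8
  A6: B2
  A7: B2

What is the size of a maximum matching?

6

Unit-capacity flow: source→left, listed edges, right→sink; max matching = max flow.
Augmenting path A1→B6 (+1); matched 1.
Augmenting path A2→B7 (+1); matched 2.
Augmenting path A3→B1 (+1); matched 3.
Augmenting path A4→B3 (+1); matched 4.
Augmenting path A5→B2 (+1); matched 5.
Augmenting path A6→B2→A5→B5 (+1); matched 6.
No augmenting path remains; maximum matching = 6.
König certificate: {A1, A2, A3, A4, A5, B2} is a vertex cover of size 6 (every listed pair touches it), so no matching can be larger.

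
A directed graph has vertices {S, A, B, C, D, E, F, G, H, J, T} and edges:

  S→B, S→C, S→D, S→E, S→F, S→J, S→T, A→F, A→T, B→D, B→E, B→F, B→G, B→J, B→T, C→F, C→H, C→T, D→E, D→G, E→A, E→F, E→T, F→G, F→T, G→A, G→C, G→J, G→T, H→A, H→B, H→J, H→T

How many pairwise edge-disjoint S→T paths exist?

6

Assign every edge capacity 1; by Menger, the answer equals the max flow.
Path S→T (+1); total 1.
Path S→B→T (+1); total 2.
Path S→C→T (+1); total 3.
Path S→E→T (+1); total 4.
Path S→F→T (+1); total 5.
Path S→D→G→T (+1); total 6.
No residual S→T path; max flow = 6.
Certifying cut of size 6: {S→B, S→C, S→D, S→E, S→F, S→T}.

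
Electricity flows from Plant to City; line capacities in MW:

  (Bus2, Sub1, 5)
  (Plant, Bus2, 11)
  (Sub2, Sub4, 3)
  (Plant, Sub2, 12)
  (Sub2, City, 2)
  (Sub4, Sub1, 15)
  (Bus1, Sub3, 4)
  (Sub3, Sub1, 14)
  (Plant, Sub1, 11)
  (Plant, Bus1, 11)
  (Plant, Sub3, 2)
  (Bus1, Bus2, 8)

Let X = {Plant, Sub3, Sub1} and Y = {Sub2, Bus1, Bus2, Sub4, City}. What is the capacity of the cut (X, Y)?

Edges leaving {Plant, Sub3, Sub1}: Plant→Sub2 (12), Plant→Bus1 (11), Plant→Bus2 (11).
Cut capacity = 12 + 11 + 11 = 34.

34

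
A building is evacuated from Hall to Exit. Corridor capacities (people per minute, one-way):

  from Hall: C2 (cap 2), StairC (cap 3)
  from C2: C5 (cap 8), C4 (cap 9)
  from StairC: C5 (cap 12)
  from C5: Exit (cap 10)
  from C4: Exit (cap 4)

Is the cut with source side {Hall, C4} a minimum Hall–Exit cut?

No — its capacity is 9, but the minimum cut has capacity 5.

Given cut capacity: 2 + 3 + 4 = 9.
Augment Hall→C2→C5→Exit: bottleneck 2, flow now 2.
Augment Hall→StairC→C5→Exit: bottleneck 3, flow now 5.
No augmenting path remains; maximum flow = 5.
In the residual graph, reachable from Hall: {Hall}.
Min-cut edges: Hall→C2 (2), Hall→StairC (3); capacity 2 + 3 = 5.
Cut capacity 9 exceeds the max flow 5, so it is not minimum.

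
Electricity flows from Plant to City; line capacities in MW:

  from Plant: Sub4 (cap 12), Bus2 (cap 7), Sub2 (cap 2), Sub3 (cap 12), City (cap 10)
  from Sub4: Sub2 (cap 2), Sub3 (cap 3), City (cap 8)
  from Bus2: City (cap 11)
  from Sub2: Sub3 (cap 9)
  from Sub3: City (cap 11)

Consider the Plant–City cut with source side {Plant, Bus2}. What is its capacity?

Edges leaving {Plant, Bus2}: Plant→Sub4 (12), Plant→Sub2 (2), Plant→Sub3 (12), Plant→City (10), Bus2→City (11).
Cut capacity = 12 + 2 + 12 + 10 + 11 = 47.

47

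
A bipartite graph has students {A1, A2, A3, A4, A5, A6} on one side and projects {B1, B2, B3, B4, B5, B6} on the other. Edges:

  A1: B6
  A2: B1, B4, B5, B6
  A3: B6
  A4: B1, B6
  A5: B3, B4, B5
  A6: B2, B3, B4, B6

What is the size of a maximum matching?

5

Unit-capacity flow: source→left, listed edges, right→sink; max matching = max flow.
Augmenting path A1→B6 (+1); matched 1.
Augmenting path A2→B1 (+1); matched 2.
Augmenting path A5→B3 (+1); matched 3.
Augmenting path A6→B2 (+1); matched 4.
Augmenting path A4→B1→A2→B4 (+1); matched 5.
No augmenting path remains; maximum matching = 5.
König certificate: {A2, A4, A5, A6, B6} is a vertex cover of size 5 (every listed pair touches it), so no matching can be larger.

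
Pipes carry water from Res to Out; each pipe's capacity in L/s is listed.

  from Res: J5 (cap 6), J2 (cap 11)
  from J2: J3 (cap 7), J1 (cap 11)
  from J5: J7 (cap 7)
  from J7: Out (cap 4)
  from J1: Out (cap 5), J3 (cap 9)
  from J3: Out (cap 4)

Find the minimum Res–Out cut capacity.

13

Augment Res→J2→J1→Out: bottleneck 5, flow now 5.
Augment Res→J2→J3→Out: bottleneck 4, flow now 9.
Augment Res→J5→J7→Out: bottleneck 4, flow now 13.
No augmenting path remains; maximum flow = 13.
By max-flow min-cut, the minimum cut capacity equals the max flow.
In the residual graph, reachable from Res: {Res, J2, J5, J7, J1, J3}.
Min-cut edges: J7→Out (4), J1→Out (5), J3→Out (4); capacity 4 + 5 + 4 = 13.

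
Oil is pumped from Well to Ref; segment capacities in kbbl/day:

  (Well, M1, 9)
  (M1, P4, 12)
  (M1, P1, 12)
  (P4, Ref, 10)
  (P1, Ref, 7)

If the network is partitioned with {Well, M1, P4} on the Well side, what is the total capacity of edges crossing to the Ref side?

Edges leaving {Well, M1, P4}: M1→P1 (12), P4→Ref (10).
Cut capacity = 12 + 10 = 22.

22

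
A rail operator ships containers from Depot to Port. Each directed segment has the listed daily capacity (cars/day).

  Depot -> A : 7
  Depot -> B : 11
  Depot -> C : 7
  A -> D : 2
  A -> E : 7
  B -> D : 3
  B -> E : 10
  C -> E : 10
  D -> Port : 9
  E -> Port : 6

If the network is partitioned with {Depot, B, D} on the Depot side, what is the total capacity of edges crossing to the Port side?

33

Edges leaving {Depot, B, D}: Depot→A (7), Depot→C (7), B→E (10), D→Port (9).
Cut capacity = 7 + 7 + 10 + 9 = 33.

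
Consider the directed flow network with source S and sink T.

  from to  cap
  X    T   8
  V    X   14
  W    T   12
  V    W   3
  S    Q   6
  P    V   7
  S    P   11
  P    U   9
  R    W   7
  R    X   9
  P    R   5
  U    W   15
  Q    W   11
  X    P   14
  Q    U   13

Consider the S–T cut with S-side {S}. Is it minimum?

Given cut capacity: 11 + 6 = 17.
Augment S→Q→W→T: bottleneck 6, flow now 6.
Augment S→P→R→W→T: bottleneck 5, flow now 11.
Augment S→P→U→W→T: bottleneck 1, flow now 12.
Augment S→P→V→X→T: bottleneck 5, flow now 17.
No augmenting path remains; maximum flow = 17.
Cut capacity 17 equals the max flow, so it is a minimum cut.

Yes — it is a minimum cut (capacity 17).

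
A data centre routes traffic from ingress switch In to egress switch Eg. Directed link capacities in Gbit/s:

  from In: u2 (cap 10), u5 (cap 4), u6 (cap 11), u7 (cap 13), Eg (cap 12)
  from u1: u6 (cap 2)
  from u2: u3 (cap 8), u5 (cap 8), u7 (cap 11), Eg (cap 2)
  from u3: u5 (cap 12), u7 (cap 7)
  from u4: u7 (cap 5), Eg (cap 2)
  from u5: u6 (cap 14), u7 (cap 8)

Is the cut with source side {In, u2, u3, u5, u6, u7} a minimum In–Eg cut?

Yes — it is a minimum cut (capacity 14).

Given cut capacity: 12 + 2 = 14.
Augment In→Eg: bottleneck 12, flow now 12.
Augment In→u2→Eg: bottleneck 2, flow now 14.
No augmenting path remains; maximum flow = 14.
Cut capacity 14 equals the max flow, so it is a minimum cut.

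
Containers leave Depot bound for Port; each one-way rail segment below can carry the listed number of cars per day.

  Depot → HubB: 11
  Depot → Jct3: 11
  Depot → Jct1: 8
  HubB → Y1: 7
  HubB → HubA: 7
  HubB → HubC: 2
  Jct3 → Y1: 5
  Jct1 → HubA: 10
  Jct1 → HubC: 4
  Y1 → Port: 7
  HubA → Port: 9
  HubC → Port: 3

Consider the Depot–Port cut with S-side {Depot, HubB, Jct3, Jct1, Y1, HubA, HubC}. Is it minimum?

Given cut capacity: 7 + 9 + 3 = 19.
Augment Depot→HubB→Y1→Port: bottleneck 7, flow now 7.
Augment Depot→HubB→HubA→Port: bottleneck 4, flow now 11.
Augment Depot→Jct1→HubA→Port: bottleneck 5, flow now 16.
Augment Depot→Jct1→HubC→Port: bottleneck 3, flow now 19.
No augmenting path remains; maximum flow = 19.
Cut capacity 19 equals the max flow, so it is a minimum cut.

Yes — it is a minimum cut (capacity 19).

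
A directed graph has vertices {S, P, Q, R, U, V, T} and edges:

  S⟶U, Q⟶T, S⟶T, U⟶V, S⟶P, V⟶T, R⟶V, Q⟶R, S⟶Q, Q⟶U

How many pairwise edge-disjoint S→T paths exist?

3

Assign every edge capacity 1; by Menger, the answer equals the max flow.
Path S→T (+1); total 1.
Path S→Q→T (+1); total 2.
Path S→U→V→T (+1); total 3.
No residual S→T path; max flow = 3.
Certifying cut of size 3: {S→Q, S→T, S→U}.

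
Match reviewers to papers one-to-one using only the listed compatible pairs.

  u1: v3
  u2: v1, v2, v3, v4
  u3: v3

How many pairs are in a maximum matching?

Unit-capacity flow: source→left, listed edges, right→sink; max matching = max flow.
Augmenting path u1→v3 (+1); matched 1.
Augmenting path u2→v1 (+1); matched 2.
No augmenting path remains; maximum matching = 2.
König certificate: {u2, v3} is a vertex cover of size 2 (every listed pair touches it), so no matching can be larger.

2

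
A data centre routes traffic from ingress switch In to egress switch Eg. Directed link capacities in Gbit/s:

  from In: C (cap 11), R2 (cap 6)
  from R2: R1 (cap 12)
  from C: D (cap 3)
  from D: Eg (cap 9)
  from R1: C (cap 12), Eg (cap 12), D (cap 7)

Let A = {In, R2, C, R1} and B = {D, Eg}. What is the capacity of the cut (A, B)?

22

Edges leaving {In, R2, C, R1}: C→D (3), R1→D (7), R1→Eg (12).
Cut capacity = 3 + 7 + 12 = 22.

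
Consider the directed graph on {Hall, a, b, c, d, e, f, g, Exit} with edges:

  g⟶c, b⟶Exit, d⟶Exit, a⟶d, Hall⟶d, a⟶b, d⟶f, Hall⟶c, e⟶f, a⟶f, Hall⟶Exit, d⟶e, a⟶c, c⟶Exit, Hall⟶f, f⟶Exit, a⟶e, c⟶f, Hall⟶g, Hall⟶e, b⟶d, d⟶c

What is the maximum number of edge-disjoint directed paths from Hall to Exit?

Assign every edge capacity 1; by Menger, the answer equals the max flow.
Path Hall→Exit (+1); total 1.
Path Hall→c→Exit (+1); total 2.
Path Hall→d→Exit (+1); total 3.
Path Hall→f→Exit (+1); total 4.
No residual Hall→Exit path; max flow = 4.
Certifying cut of size 4: {Hall→Exit, Hall→d, c→Exit, f→Exit}.

4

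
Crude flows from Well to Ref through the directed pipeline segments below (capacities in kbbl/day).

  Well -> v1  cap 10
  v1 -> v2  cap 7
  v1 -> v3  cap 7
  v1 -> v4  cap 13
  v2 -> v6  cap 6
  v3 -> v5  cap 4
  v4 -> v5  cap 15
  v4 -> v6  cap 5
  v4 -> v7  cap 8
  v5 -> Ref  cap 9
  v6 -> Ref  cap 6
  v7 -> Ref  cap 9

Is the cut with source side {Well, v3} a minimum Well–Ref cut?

Given cut capacity: 10 + 4 = 14.
Augment Well→v1→v2→v6→Ref: bottleneck 6, flow now 6.
Augment Well→v1→v3→v5→Ref: bottleneck 4, flow now 10.
No augmenting path remains; maximum flow = 10.
In the residual graph, reachable from Well: {Well}.
Min-cut edges: Well→v1 (10); capacity 10 = 10.
Cut capacity 14 exceeds the max flow 10, so it is not minimum.

No — its capacity is 14, but the minimum cut has capacity 10.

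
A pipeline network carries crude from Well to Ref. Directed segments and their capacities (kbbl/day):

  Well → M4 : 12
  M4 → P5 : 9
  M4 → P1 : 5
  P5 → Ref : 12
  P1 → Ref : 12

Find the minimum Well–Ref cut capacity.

Augment Well→M4→P5→Ref: bottleneck 9, flow now 9.
Augment Well→M4→P1→Ref: bottleneck 3, flow now 12.
No augmenting path remains; maximum flow = 12.
By max-flow min-cut, the minimum cut capacity equals the max flow.
In the residual graph, reachable from Well: {Well}.
Min-cut edges: Well→M4 (12); capacity 12 = 12.

12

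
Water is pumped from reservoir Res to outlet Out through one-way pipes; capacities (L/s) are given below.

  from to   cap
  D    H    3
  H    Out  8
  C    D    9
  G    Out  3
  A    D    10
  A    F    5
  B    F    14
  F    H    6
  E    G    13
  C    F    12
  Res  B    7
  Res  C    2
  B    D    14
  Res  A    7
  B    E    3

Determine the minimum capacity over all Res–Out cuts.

Augment Res→A→D→H→Out: bottleneck 3, flow now 3.
Augment Res→A→F→H→Out: bottleneck 4, flow now 7.
Augment Res→B→E→G→Out: bottleneck 3, flow now 10.
Augment Res→B→F→H→Out: bottleneck 1, flow now 11.
No augmenting path remains; maximum flow = 11.
By max-flow min-cut, the minimum cut capacity equals the max flow.
In the residual graph, reachable from Res: {Res, A, B, C, D, F, H}.
Min-cut edges: B→E (3), H→Out (8); capacity 3 + 8 = 11.

11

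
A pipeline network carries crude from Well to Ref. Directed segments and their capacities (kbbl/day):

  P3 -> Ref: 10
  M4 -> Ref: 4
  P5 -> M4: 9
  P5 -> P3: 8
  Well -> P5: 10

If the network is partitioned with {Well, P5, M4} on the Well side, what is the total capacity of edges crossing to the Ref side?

12

Edges leaving {Well, P5, M4}: P5→P3 (8), M4→Ref (4).
Cut capacity = 8 + 4 = 12.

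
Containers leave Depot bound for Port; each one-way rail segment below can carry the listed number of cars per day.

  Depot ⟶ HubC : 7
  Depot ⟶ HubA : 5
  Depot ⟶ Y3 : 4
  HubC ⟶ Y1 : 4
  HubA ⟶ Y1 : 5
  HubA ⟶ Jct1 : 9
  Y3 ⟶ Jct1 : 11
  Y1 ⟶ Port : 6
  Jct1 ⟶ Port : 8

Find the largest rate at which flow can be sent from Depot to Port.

13

Augment Depot→HubC→Y1→Port: bottleneck 4, flow now 4.
Augment Depot→HubA→Y1→Port: bottleneck 2, flow now 6.
Augment Depot→HubA→Jct1→Port: bottleneck 3, flow now 9.
Augment Depot→Y3→Jct1→Port: bottleneck 4, flow now 13.
No augmenting path remains; maximum flow = 13.
In the residual graph, reachable from Depot: {Depot, HubC}.
Min-cut edges: Depot→HubA (5), Depot→Y3 (4), HubC→Y1 (4); capacity 5 + 4 + 4 = 13.
This cut is saturated, so no flow can exceed 13.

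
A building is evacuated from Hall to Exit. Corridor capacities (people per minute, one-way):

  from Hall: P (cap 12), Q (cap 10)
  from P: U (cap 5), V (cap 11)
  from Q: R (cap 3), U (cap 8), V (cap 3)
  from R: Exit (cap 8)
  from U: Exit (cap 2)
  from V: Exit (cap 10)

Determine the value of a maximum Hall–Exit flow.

Augment Hall→P→U→Exit: bottleneck 2, flow now 2.
Augment Hall→P→V→Exit: bottleneck 10, flow now 12.
Augment Hall→Q→R→Exit: bottleneck 3, flow now 15.
No augmenting path remains; maximum flow = 15.
In the residual graph, reachable from Hall: {Hall, P, Q, U, V}.
Min-cut edges: Q→R (3), U→Exit (2), V→Exit (10); capacity 3 + 2 + 10 = 15.
This cut is saturated, so no flow can exceed 15.

15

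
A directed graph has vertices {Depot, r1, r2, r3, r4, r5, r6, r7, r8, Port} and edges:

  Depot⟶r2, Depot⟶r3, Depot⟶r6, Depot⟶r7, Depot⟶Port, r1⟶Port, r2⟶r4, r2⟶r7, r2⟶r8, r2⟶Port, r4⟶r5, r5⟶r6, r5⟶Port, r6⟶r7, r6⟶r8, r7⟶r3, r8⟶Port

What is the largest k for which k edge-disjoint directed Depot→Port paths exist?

3

Assign every edge capacity 1; by Menger, the answer equals the max flow.
Path Depot→Port (+1); total 1.
Path Depot→r2→Port (+1); total 2.
Path Depot→r6→r8→Port (+1); total 3.
No residual Depot→Port path; max flow = 3.
Certifying cut of size 3: {Depot→Port, Depot→r2, Depot→r6}.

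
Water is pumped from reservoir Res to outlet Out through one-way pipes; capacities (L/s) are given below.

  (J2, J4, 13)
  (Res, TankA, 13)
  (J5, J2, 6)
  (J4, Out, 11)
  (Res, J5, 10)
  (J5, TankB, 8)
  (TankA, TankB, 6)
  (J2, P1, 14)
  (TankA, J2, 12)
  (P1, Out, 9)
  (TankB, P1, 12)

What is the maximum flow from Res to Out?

20

Augment Res→TankA→J2→P1→Out: bottleneck 9, flow now 9.
Augment Res→TankA→J2→J4→Out: bottleneck 3, flow now 12.
Augment Res→J5→J2→J4→Out: bottleneck 6, flow now 18.
Augment Res→TankA→TankB→P1→J2→J4→Out: bottleneck 1, flow now 19. (uses reverse residual edge)
Augment Res→J5→TankB→P1→J2→J4→Out: bottleneck 1, flow now 20. (uses reverse residual edge)
No augmenting path remains; maximum flow = 20.
In the residual graph, reachable from Res: {Res, TankA, J5, J2, TankB, P1, J4}.
Min-cut edges: P1→Out (9), J4→Out (11); capacity 9 + 11 = 20.
This cut is saturated, so no flow can exceed 20.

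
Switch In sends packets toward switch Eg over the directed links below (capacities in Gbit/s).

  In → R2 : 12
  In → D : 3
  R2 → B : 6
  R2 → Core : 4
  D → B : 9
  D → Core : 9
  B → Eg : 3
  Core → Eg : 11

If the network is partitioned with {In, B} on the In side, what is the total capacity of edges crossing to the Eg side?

18

Edges leaving {In, B}: In→R2 (12), In→D (3), B→Eg (3).
Cut capacity = 12 + 3 + 3 = 18.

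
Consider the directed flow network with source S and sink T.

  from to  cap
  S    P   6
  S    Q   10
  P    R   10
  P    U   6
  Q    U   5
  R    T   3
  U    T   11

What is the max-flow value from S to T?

11

Augment S→P→R→T: bottleneck 3, flow now 3.
Augment S→P→U→T: bottleneck 3, flow now 6.
Augment S→Q→U→T: bottleneck 5, flow now 11.
No augmenting path remains; maximum flow = 11.
In the residual graph, reachable from S: {S, Q}.
Min-cut edges: S→P (6), Q→U (5); capacity 6 + 5 = 11.
This cut is saturated, so no flow can exceed 11.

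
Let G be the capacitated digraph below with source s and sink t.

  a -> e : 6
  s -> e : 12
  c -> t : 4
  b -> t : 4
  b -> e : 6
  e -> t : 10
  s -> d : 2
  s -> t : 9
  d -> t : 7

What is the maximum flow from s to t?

21

Augment s→t: bottleneck 9, flow now 9.
Augment s→d→t: bottleneck 2, flow now 11.
Augment s→e→t: bottleneck 10, flow now 21.
No augmenting path remains; maximum flow = 21.
In the residual graph, reachable from s: {s, e}.
Min-cut edges: s→d (2), s→t (9), e→t (10); capacity 2 + 9 + 10 = 21.
This cut is saturated, so no flow can exceed 21.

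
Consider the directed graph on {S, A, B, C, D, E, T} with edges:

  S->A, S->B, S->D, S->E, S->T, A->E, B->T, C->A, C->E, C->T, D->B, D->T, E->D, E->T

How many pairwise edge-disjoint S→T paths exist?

4

Assign every edge capacity 1; by Menger, the answer equals the max flow.
Path S→T (+1); total 1.
Path S→B→T (+1); total 2.
Path S→D→T (+1); total 3.
Path S→E→T (+1); total 4.
No residual S→T path; max flow = 4.
Certifying cut of size 4: {B→T, D→T, E→T, S→T}.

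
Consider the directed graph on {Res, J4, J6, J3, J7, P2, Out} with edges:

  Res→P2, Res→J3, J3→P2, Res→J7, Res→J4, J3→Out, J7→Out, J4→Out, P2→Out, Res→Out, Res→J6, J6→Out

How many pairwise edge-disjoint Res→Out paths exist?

Assign every edge capacity 1; by Menger, the answer equals the max flow.
Path Res→Out (+1); total 1.
Path Res→J4→Out (+1); total 2.
Path Res→J6→Out (+1); total 3.
Path Res→J3→Out (+1); total 4.
Path Res→J7→Out (+1); total 5.
Path Res→P2→Out (+1); total 6.
No residual Res→Out path; max flow = 6.
Certifying cut of size 6: {Res→J3, Res→J4, Res→J6, Res→J7, Res→Out, Res→P2}.

6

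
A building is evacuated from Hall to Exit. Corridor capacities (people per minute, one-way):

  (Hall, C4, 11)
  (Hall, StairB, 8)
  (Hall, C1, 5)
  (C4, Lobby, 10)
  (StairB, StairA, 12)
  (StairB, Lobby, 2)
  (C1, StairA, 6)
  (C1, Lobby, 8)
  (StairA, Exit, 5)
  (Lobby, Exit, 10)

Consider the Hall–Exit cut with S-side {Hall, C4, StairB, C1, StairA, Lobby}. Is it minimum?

Yes — it is a minimum cut (capacity 15).

Given cut capacity: 5 + 10 = 15.
Augment Hall→C4→Lobby→Exit: bottleneck 10, flow now 10.
Augment Hall→StairB→StairA→Exit: bottleneck 5, flow now 15.
No augmenting path remains; maximum flow = 15.
Cut capacity 15 equals the max flow, so it is a minimum cut.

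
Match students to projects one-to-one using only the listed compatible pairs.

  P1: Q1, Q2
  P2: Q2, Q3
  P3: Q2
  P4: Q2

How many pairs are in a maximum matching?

3

Unit-capacity flow: source→left, listed edges, right→sink; max matching = max flow.
Augmenting path P1→Q1 (+1); matched 1.
Augmenting path P2→Q2 (+1); matched 2.
Augmenting path P3→Q2→P2→Q3 (+1); matched 3.
No augmenting path remains; maximum matching = 3.
König certificate: {P1, P2, Q2} is a vertex cover of size 3 (every listed pair touches it), so no matching can be larger.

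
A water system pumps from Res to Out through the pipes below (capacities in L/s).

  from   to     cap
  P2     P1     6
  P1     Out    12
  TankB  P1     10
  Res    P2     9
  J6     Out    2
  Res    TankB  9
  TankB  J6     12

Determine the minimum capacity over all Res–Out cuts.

Augment Res→TankB→J6→Out: bottleneck 2, flow now 2.
Augment Res→TankB→P1→Out: bottleneck 7, flow now 9.
Augment Res→P2→P1→Out: bottleneck 5, flow now 14.
No augmenting path remains; maximum flow = 14.
By max-flow min-cut, the minimum cut capacity equals the max flow.
In the residual graph, reachable from Res: {Res, TankB, P2, J6, P1}.
Min-cut edges: J6→Out (2), P1→Out (12); capacity 2 + 12 = 14.

14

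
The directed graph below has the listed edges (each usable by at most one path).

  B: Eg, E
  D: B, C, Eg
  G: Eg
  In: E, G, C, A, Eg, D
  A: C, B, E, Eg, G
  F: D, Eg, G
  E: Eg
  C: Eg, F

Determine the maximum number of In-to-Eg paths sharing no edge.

Assign every edge capacity 1; by Menger, the answer equals the max flow.
Path In→Eg (+1); total 1.
Path In→A→Eg (+1); total 2.
Path In→C→Eg (+1); total 3.
Path In→D→Eg (+1); total 4.
Path In→E→Eg (+1); total 5.
Path In→G→Eg (+1); total 6.
No residual In→Eg path; max flow = 6.
Certifying cut of size 6: {In→A, In→C, In→D, In→E, In→Eg, In→G}.

6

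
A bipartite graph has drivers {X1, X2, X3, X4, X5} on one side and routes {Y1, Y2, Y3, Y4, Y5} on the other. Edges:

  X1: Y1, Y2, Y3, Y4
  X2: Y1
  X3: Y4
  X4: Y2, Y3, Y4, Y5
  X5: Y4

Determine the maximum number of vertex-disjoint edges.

4

Unit-capacity flow: source→left, listed edges, right→sink; max matching = max flow.
Augmenting path X1→Y1 (+1); matched 1.
Augmenting path X3→Y4 (+1); matched 2.
Augmenting path X4→Y2 (+1); matched 3.
Augmenting path X2→Y1→X1→Y3 (+1); matched 4.
No augmenting path remains; maximum matching = 4.
König certificate: {X1, X2, X4, Y4} is a vertex cover of size 4 (every listed pair touches it), so no matching can be larger.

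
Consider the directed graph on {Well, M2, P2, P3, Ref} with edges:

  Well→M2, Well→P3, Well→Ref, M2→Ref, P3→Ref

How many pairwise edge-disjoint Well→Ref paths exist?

3

Assign every edge capacity 1; by Menger, the answer equals the max flow.
Path Well→Ref (+1); total 1.
Path Well→M2→Ref (+1); total 2.
Path Well→P3→Ref (+1); total 3.
No residual Well→Ref path; max flow = 3.
Certifying cut of size 3: {Well→M2, Well→P3, Well→Ref}.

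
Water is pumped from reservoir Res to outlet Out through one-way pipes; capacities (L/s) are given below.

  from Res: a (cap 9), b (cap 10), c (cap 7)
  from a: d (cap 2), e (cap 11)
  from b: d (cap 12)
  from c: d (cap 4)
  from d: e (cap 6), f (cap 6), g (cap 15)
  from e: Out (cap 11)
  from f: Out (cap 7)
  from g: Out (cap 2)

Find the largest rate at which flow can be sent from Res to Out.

Augment Res→a→e→Out: bottleneck 9, flow now 9.
Augment Res→b→d→e→Out: bottleneck 2, flow now 11.
Augment Res→b→d→f→Out: bottleneck 6, flow now 17.
Augment Res→b→d→g→Out: bottleneck 2, flow now 19.
No augmenting path remains; maximum flow = 19.
In the residual graph, reachable from Res: {Res, a, b, c, d, e, g}.
Min-cut edges: d→f (6), e→Out (11), g→Out (2); capacity 6 + 11 + 2 = 19.
This cut is saturated, so no flow can exceed 19.

19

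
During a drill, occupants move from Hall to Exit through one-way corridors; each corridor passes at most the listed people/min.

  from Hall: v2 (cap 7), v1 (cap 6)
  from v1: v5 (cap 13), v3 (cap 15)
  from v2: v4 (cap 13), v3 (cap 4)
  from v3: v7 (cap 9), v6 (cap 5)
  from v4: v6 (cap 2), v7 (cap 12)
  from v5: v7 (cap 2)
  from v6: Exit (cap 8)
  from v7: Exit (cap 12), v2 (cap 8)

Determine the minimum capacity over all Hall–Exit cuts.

13

Augment Hall→v1→v3→v6→Exit: bottleneck 5, flow now 5.
Augment Hall→v1→v3→v7→Exit: bottleneck 1, flow now 6.
Augment Hall→v2→v3→v7→Exit: bottleneck 4, flow now 10.
Augment Hall→v2→v4→v6→Exit: bottleneck 2, flow now 12.
Augment Hall→v2→v4→v7→Exit: bottleneck 1, flow now 13.
No augmenting path remains; maximum flow = 13.
By max-flow min-cut, the minimum cut capacity equals the max flow.
In the residual graph, reachable from Hall: {Hall}.
Min-cut edges: Hall→v1 (6), Hall→v2 (7); capacity 6 + 7 = 13.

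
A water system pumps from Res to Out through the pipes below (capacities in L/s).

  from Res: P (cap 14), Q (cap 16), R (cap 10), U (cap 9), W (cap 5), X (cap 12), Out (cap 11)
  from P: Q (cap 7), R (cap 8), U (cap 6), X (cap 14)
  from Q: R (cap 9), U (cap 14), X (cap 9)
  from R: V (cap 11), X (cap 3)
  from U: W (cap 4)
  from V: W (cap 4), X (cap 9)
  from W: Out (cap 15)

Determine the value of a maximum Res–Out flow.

24

Augment Res→Out: bottleneck 11, flow now 11.
Augment Res→W→Out: bottleneck 5, flow now 16.
Augment Res→U→W→Out: bottleneck 4, flow now 20.
Augment Res→R→V→W→Out: bottleneck 4, flow now 24.
No augmenting path remains; maximum flow = 24.
In the residual graph, reachable from Res: {Res, P, Q, R, U, V, X}.
Min-cut edges: Res→W (5), Res→Out (11), U→W (4), V→W (4); capacity 5 + 11 + 4 + 4 = 24.
This cut is saturated, so no flow can exceed 24.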